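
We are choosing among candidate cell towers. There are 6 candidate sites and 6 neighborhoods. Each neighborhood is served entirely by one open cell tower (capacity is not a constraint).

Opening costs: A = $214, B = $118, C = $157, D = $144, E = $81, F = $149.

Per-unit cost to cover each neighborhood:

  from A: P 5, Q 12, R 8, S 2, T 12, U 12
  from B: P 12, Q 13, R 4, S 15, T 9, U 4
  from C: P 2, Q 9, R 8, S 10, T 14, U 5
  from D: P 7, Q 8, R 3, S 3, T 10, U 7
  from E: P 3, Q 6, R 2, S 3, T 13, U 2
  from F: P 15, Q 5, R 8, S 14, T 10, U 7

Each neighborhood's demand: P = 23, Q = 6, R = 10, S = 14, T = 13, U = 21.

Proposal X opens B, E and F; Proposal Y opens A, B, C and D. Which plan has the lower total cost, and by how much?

Proposal X: {B, E, F}: P→E 3·23=69, Q→F 5·6=30, R→E 2·10=20, S→E 3·14=42, T→B 9·13=117, U→E 2·21=42. Service 320; fixed 348; total 668.
Proposal Y: {A, B, C, D}: P→C 2·23=46, Q→D 8·6=48, R→D 3·10=30, S→A 2·14=28, T→B 9·13=117, U→B 4·21=84. Service 353; fixed 633; total 986.
Difference: |668 − 986| = 318.

Proposal X is cheaper by 318.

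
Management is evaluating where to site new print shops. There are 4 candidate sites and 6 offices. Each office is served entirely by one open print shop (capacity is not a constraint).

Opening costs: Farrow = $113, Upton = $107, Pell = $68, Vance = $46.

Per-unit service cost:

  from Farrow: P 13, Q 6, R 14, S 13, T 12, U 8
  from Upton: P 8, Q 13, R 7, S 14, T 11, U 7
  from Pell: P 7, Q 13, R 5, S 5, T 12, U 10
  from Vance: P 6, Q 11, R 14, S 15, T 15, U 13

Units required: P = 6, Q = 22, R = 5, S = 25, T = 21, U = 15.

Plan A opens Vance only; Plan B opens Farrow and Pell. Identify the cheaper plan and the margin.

Plan B is cheaper by 402.

Plan A: {Vance}: P→Vance 6·6=36, Q→Vance 11·22=242, R→Vance 14·5=70, S→Vance 15·25=375, T→Vance 15·21=315, U→Vance 13·15=195. Service 1233; fixed 46; total 1279.
Plan B: {Farrow, Pell}: P→Pell 7·6=42, Q→Farrow 6·22=132, R→Pell 5·5=25, S→Pell 5·25=125, T→Farrow 12·21=252, U→Farrow 8·15=120. Service 696; fixed 181; total 877.
Difference: |1279 − 877| = 402.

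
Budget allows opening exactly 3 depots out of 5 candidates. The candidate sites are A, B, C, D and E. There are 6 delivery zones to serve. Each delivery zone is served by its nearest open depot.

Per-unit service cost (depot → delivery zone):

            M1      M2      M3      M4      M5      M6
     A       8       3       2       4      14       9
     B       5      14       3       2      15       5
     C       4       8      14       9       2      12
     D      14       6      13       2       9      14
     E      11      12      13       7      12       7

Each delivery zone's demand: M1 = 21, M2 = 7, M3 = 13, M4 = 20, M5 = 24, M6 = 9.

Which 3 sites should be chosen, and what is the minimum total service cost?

Choose A, B and C; total service cost 264.

With exactly 3 open, each delivery zone uses its cheapest among the chosen.
{A, B, C}: M1→C 4·21=84, M2→A 3·7=21, M3→A 2·13=26, M4→B 2·20=40, M5→C 2·24=48, M6→B 5·9=45. Service cost 264.
{B, C, D}: service cost 298
{A, C, D}: service cost 300
Among all 10 size-3 choices, {A, B, C} is lowest.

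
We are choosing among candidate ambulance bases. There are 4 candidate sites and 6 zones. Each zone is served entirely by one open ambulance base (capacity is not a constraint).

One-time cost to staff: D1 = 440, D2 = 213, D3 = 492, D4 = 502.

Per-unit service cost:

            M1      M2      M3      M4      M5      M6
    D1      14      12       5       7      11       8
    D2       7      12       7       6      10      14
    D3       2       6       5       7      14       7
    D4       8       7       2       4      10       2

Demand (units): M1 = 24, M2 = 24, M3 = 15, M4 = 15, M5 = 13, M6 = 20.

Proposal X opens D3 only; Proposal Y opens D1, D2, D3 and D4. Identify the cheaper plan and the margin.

Proposal X: {D3}: M1→D3 2·24=48, M2→D3 6·24=144, M3→D3 5·15=75, M4→D3 7·15=105, M5→D3 14·13=182, M6→D3 7·20=140. Service 694; fixed 492; total 1186.
Proposal Y: {D1, D2, D3, D4}: M1→D3 2·24=48, M2→D3 6·24=144, M3→D4 2·15=30, M4→D4 4·15=60, M5→D2 10·13=130, M6→D4 2·20=40. Service 452; fixed 1647; total 2099.
Difference: |1186 − 2099| = 913.

Proposal X is cheaper by 913.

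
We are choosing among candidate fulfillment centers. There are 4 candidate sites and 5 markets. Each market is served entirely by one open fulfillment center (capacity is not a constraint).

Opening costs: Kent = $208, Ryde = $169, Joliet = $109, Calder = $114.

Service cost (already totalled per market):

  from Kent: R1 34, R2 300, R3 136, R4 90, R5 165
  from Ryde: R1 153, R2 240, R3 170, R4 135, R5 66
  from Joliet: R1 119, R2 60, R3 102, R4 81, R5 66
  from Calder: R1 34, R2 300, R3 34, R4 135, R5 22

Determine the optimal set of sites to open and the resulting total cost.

For any fixed open set, each market goes to its cheapest open site; total = fixed + service.
{Joliet, Calder}: R1→Calder 34, R2→Joliet 60, R3→Calder 34, R4→Joliet 81, R5→Calder 22. Service 231; fixed 223; total 454.
{Joliet}: service 428 + fixed 109 = 537
{Ryde, Joliet, Calder}: R1→Calder 34, R2→Joliet 60, R3→Calder 34, R4→Joliet 81, R5→Calder 22. Service 231; fixed 392; total 623.
{Kent, Ryde, Joliet, Calder}: service 231 + fixed 600 = 831
No other subset beats 454.

Open Joliet and Calder; minimum total cost 454.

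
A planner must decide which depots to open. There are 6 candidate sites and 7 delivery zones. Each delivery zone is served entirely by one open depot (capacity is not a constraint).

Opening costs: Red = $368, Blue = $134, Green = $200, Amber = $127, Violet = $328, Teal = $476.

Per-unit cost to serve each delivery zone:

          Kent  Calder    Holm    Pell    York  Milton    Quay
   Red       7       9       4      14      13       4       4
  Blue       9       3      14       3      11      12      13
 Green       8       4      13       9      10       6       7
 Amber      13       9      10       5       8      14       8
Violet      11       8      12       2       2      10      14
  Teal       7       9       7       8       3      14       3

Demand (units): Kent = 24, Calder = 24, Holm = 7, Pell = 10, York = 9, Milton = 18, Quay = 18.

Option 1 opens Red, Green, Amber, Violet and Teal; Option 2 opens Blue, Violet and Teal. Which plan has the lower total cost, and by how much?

Option 2 is cheaper by 456.

Option 1: {Red, Green, Amber, Violet, Teal}: Kent→Red 7·24=168, Calder→Green 4·24=96, Holm→Red 4·7=28, Pell→Violet 2·10=20, York→Violet 2·9=18, Milton→Red 4·18=72, Quay→Teal 3·18=54. Service 456; fixed 1499; total 1955.
Option 2: {Blue, Violet, Teal}: Kent→Teal 7·24=168, Calder→Blue 3·24=72, Holm→Teal 7·7=49, Pell→Violet 2·10=20, York→Violet 2·9=18, Milton→Violet 10·18=180, Quay→Teal 3·18=54. Service 561; fixed 938; total 1499.
Difference: |1955 − 1499| = 456.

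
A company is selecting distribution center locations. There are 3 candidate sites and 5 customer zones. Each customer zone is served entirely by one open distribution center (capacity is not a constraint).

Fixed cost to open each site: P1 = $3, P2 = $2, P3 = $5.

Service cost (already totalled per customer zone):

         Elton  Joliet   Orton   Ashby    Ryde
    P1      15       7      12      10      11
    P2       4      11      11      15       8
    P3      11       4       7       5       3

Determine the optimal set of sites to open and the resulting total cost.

Open P2 and P3; minimum total cost 30.

For any fixed open set, each customer zone goes to its cheapest open site; total = fixed + service.
{P2, P3}: Elton→P2 4, Joliet→P3 4, Orton→P3 7, Ashby→P3 5, Ryde→P3 3. Service 23; fixed 7; total 30.
{P1, P2, P3}: service 23 + fixed 10 = 33
{P3}: service 30 + fixed 5 = 35
{P2}: Elton→P2 4, Joliet→P2 11, Orton→P2 11, Ashby→P2 15, Ryde→P2 8. Service 49; fixed 2; total 51.
(All 7 nonempty subsets were checked; P2 and P3 is lowest.)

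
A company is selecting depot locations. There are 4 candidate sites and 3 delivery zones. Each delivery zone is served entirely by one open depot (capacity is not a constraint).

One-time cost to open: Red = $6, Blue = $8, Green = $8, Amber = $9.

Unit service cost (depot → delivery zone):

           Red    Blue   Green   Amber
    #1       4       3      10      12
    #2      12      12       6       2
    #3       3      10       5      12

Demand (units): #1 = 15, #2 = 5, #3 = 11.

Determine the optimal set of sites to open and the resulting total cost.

Open Red, Blue and Amber; minimum total cost 111.

For any fixed open set, each delivery zone goes to its cheapest open site; total = fixed + service.
{Red, Blue, Amber}: #1→Blue 3·15=45, #2→Amber 2·5=10, #3→Red 3·11=33. Service 88; fixed 23; total 111.
{Red, Amber}: service 103 + fixed 15 = 118
{Red, Blue, Green, Amber}: #1→Blue 3·15=45, #2→Amber 2·5=10, #3→Red 3·11=33. Service 88; fixed 31; total 119.
{Red}: service 153 + fixed 6 = 159
No other subset beats 111.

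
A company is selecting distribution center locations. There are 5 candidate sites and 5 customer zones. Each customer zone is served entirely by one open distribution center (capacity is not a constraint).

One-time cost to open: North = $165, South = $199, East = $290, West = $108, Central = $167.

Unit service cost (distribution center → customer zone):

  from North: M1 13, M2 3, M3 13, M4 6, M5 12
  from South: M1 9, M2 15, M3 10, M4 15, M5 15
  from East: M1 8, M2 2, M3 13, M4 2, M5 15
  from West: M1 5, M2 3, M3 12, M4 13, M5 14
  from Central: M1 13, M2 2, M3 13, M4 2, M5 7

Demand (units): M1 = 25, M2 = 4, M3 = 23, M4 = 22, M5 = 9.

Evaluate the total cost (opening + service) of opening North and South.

Each customer zone is assigned to its cheapest site among the open ones.
{North, South}: M1→South 9·25=225, M2→North 3·4=12, M3→South 10·23=230, M4→North 6·22=132, M5→North 12·9=108. Service 707; fixed 364; total 1071.

Total cost: 1071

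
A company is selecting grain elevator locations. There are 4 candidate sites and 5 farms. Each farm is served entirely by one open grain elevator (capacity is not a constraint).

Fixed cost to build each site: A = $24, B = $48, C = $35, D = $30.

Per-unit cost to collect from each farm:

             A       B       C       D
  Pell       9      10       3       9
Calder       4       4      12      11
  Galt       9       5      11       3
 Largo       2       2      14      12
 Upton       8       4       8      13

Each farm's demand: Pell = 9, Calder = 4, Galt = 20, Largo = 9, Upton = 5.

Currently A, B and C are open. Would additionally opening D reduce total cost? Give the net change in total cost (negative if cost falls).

Yes — net change −10 (cost falls by 10).

Current service cost with {A, B, C}: 181.
Adding D: each farm re-picks its cheapest; new service cost 141, saving 40.
Extra fixed cost: 30. Net change = 30 − 40 = -10.
(Totals: 288 → 278.)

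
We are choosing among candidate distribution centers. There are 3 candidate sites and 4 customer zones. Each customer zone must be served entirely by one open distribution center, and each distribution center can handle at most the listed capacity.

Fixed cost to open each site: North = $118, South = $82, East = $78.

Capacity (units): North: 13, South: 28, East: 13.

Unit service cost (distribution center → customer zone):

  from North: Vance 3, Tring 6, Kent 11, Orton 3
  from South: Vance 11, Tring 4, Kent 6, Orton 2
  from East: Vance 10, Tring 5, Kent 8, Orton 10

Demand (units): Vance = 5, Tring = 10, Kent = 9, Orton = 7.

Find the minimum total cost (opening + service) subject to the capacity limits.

Open {South, East}: Vance→East 10·5=50, Tring→South 4·10=40, Kent→South 6·9=54, Orton→South 2·7=14.
Loads: South carries 26/28, East carries 5/13. Service 158; fixed 160; total 318.
Next best feasible plan costs 323.

Minimum total cost: 318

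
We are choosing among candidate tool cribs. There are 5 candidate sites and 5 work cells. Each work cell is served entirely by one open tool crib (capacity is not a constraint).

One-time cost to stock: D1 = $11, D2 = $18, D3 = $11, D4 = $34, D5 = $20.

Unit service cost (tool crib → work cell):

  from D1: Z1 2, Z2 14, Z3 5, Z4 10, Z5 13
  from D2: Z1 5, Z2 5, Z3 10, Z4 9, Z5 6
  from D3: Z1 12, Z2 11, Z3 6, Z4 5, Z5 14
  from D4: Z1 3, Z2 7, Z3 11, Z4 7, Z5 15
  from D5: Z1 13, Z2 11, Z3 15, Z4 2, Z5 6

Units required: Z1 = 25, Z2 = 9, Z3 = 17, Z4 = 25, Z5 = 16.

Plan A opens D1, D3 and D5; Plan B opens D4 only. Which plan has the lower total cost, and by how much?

Plan A: {D1, D3, D5}: Z1→D1 2·25=50, Z2→D3 11·9=99, Z3→D1 5·17=85, Z4→D5 2·25=50, Z5→D5 6·16=96. Service 380; fixed 42; total 422.
Plan B: {D4}: Z1→D4 3·25=75, Z2→D4 7·9=63, Z3→D4 11·17=187, Z4→D4 7·25=175, Z5→D4 15·16=240. Service 740; fixed 34; total 774.
Difference: |422 − 774| = 352.

Plan A is cheaper by 352.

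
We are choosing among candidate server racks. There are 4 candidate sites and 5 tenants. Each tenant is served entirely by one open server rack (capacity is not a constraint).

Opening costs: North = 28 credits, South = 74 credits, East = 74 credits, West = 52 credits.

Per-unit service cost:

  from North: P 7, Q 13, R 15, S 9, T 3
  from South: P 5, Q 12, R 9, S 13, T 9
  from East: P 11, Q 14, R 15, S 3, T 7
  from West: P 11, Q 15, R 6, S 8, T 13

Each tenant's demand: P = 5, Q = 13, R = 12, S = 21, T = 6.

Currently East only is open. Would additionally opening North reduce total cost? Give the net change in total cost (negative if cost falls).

Yes — net change −29 (cost falls by 29).

Current service cost with {East}: 522.
Adding North: each tenant re-picks its cheapest; new service cost 465, saving 57.
Extra fixed cost: 28. Net change = 28 − 57 = -29.
(Totals: 596 → 567.)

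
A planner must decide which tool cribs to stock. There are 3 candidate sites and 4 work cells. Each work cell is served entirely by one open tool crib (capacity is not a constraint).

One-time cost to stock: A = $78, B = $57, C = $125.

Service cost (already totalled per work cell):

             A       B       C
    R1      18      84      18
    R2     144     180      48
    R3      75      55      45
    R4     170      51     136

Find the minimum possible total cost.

For any fixed open set, each work cell goes to its cheapest open site; total = fixed + service.
{B, C}: R1→C 18, R2→C 48, R3→C 45, R4→B 51. Service 162; fixed 182; total 344.
{C}: R1→C 18, R2→C 48, R3→C 45, R4→C 136. Service 247; fixed 125; total 372.
{A, B}: service 268 + fixed 135 = 403
{A, B, C}: service 162 + fixed 260 = 422
(All 7 nonempty subsets were checked; B and C is lowest.)

Minimum total cost: 344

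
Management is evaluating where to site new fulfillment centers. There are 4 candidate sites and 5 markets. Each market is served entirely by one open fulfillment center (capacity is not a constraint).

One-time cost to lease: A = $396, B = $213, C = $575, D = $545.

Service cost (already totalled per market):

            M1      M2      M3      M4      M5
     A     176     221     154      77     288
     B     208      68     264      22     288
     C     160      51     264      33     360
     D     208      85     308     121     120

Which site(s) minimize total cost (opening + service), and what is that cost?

For any fixed open set, each market goes to its cheapest open site; total = fixed + service.
{B}: M1→B 208, M2→B 68, M3→B 264, M4→B 22, M5→B 288. Service 850; fixed 213; total 1063.
{A}: M1→A 176, M2→A 221, M3→A 154, M4→A 77, M5→A 288. Service 916; fixed 396; total 1312.
{A, B}: service 708 + fixed 609 = 1317
{A, B, C, D}: service 507 + fixed 1729 = 2236
No other subset beats 1063.

Open B only; minimum total cost 1063.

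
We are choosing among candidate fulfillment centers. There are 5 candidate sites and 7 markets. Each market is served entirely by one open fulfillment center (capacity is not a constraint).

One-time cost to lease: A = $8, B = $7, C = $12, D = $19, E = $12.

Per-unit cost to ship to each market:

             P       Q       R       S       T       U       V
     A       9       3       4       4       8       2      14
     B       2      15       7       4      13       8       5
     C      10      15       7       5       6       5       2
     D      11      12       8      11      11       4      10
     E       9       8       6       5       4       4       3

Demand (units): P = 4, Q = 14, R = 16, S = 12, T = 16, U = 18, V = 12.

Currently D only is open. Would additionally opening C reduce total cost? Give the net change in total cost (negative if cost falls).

Current service cost with {D}: 840.
Adding C: each market re-picks its cheapest; new service cost 572, saving 268.
Extra fixed cost: 12. Net change = 12 − 268 = -256.
(Totals: 859 → 603.)

Yes — net change −256 (cost falls by 256).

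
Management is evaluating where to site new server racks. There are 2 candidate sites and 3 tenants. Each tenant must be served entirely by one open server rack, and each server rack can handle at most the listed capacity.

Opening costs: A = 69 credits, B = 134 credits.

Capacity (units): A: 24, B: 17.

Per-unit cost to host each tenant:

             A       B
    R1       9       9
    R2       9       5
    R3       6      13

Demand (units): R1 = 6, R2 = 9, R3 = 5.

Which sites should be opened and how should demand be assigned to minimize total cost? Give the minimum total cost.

Open {A}: R1→A 9·6=54, R2→A 9·9=81, R3→A 6·5=30.
Loads: A carries 20/24. Service 165; fixed 69; total 234.
Next best feasible plan costs 332.

Minimum total cost: 234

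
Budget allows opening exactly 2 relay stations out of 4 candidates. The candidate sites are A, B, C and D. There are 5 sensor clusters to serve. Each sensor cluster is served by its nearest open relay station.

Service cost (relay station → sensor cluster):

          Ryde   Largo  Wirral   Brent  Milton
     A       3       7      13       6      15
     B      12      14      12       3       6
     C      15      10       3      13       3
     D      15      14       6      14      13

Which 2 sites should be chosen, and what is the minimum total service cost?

With exactly 2 open, each sensor cluster uses its cheapest among the chosen.
{A, C}: Ryde→A 3, Largo→A 7, Wirral→C 3, Brent→A 6, Milton→C 3. Service cost 22.
{A, B}: service cost 31
{B, C}: service cost 31
Among all 6 size-2 choices, {A, C} is lowest.

Choose A and C; total service cost 22.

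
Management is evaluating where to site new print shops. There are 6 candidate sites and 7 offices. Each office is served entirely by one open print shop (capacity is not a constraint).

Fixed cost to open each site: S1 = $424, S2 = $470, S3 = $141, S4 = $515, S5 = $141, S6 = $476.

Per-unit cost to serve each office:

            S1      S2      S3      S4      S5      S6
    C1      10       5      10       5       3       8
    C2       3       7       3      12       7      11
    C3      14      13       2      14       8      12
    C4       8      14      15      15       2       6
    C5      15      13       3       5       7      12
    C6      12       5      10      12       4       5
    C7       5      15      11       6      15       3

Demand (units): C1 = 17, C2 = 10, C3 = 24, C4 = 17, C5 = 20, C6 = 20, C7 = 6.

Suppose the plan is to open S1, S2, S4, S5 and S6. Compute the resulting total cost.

Total cost: 2531

Each office is assigned to its cheapest site among the open ones.
{S1, S2, S4, S5, S6}: C1→S5 3·17=51, C2→S1 3·10=30, C3→S5 8·24=192, C4→S5 2·17=34, C5→S4 5·20=100, C6→S5 4·20=80, C7→S6 3·6=18. Service 505; fixed 2026; total 2531.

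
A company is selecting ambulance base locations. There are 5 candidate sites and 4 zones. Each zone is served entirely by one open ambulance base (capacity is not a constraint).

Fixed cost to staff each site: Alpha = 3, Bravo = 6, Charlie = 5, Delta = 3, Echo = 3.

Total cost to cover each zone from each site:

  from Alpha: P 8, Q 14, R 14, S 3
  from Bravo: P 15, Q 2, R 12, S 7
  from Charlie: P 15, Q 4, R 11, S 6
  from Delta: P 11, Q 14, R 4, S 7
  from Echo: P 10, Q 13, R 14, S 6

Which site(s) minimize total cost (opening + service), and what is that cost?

Open Alpha, Bravo and Delta; minimum total cost 29.

For any fixed open set, each zone goes to its cheapest open site; total = fixed + service.
{Alpha, Bravo, Delta}: P→Alpha 8, Q→Bravo 2, R→Delta 4, S→Alpha 3. Service 17; fixed 12; total 29.
{Alpha, Charlie, Delta}: service 19 + fixed 11 = 30
{Alpha, Bravo, Delta, Echo}: P→Alpha 8, Q→Bravo 2, R→Delta 4, S→Alpha 3. Service 17; fixed 15; total 32.
{Alpha, Bravo, Charlie, Delta, Echo}: service 17 + fixed 20 = 37
No other subset beats 29.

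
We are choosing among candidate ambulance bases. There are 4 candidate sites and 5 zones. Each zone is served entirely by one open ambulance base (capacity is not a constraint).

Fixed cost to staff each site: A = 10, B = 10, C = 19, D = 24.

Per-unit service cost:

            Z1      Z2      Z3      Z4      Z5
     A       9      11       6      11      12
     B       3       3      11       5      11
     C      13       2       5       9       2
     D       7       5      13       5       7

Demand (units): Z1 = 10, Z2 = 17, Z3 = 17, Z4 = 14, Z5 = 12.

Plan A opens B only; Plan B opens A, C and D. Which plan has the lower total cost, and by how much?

Plan B is cheaper by 144.

Plan A: {B}: Z1→B 3·10=30, Z2→B 3·17=51, Z3→B 11·17=187, Z4→B 5·14=70, Z5→B 11·12=132. Service 470; fixed 10; total 480.
Plan B: {A, C, D}: Z1→D 7·10=70, Z2→C 2·17=34, Z3→C 5·17=85, Z4→D 5·14=70, Z5→C 2·12=24. Service 283; fixed 53; total 336.
Difference: |480 − 336| = 144.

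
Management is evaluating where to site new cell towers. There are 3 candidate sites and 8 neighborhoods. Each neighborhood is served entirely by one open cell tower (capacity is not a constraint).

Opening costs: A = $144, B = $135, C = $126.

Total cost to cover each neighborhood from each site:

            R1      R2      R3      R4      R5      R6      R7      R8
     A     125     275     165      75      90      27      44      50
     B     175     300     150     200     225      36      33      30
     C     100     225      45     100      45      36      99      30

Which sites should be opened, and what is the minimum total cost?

For any fixed open set, each neighborhood goes to its cheapest open site; total = fixed + service.
{C}: R1→C 100, R2→C 225, R3→C 45, R4→C 100, R5→C 45, R6→C 36, R7→C 99, R8→C 30. Service 680; fixed 126; total 806.
{A, C}: service 591 + fixed 270 = 861
{B, C}: R1→C 100, R2→C 225, R3→C 45, R4→C 100, R5→C 45, R6→B 36, R7→B 33, R8→B 30. Service 614; fixed 261; total 875.
{A, B, C}: R1→C 100, R2→C 225, R3→C 45, R4→A 75, R5→C 45, R6→A 27, R7→B 33, R8→B 30. Service 580; fixed 405; total 985.
No other subset beats 806.

Open C only; minimum total cost 806.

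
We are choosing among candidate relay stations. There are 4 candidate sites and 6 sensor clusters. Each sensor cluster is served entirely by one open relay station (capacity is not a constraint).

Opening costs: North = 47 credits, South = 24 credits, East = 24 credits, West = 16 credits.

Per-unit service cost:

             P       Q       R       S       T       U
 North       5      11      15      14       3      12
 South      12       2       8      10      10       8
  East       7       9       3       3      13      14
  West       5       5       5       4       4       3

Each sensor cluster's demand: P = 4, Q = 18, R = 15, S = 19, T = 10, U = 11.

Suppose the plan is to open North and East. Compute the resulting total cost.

Total cost: 517

Each sensor cluster is assigned to its cheapest site among the open ones.
{North, East}: P→North 5·4=20, Q→East 9·18=162, R→East 3·15=45, S→East 3·19=57, T→North 3·10=30, U→North 12·11=132. Service 446; fixed 71; total 517.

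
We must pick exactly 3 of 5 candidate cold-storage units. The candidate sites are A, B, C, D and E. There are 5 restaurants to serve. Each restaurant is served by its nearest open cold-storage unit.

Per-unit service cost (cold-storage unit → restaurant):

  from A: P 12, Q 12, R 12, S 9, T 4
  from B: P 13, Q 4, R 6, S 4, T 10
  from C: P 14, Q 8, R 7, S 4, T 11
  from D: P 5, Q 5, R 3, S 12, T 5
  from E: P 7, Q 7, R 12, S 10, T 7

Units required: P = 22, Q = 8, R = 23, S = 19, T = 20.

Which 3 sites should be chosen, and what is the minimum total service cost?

Choose A, B and D; total service cost 367.

With exactly 3 open, each restaurant uses its cheapest among the chosen.
{A, B, D}: P→D 5·22=110, Q→B 4·8=32, R→D 3·23=69, S→B 4·19=76, T→A 4·20=80. Service cost 367.
{A, C, D}: service cost 375
{B, C, D}: service cost 387
Among all 10 size-3 choices, {A, B, D} is lowest.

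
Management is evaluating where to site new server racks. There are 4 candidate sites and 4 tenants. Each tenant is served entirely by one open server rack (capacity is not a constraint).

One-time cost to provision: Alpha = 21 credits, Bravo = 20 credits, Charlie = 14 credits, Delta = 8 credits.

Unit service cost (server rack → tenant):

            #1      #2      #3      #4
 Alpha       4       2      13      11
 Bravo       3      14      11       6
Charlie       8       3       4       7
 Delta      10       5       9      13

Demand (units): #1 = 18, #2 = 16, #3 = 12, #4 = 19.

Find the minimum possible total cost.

Minimum total cost: 298

For any fixed open set, each tenant goes to its cheapest open site; total = fixed + service.
{Bravo, Charlie}: #1→Bravo 3·18=54, #2→Charlie 3·16=48, #3→Charlie 4·12=48, #4→Bravo 6·19=114. Service 264; fixed 34; total 298.
{Alpha, Bravo, Charlie}: #1→Bravo 3·18=54, #2→Alpha 2·16=32, #3→Charlie 4·12=48, #4→Bravo 6·19=114. Service 248; fixed 55; total 303.
{Bravo, Charlie, Delta}: service 264 + fixed 42 = 306
{Alpha, Bravo, Charlie, Delta}: service 248 + fixed 63 = 311
No other subset beats 298.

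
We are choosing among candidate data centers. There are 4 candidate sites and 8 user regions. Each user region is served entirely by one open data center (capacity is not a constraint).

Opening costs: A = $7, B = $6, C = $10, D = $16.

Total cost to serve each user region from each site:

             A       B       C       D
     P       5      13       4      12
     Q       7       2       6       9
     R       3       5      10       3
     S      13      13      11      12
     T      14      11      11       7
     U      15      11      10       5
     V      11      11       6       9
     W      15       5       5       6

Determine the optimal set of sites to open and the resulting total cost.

Open B and C; minimum total cost 70.

For any fixed open set, each user region goes to its cheapest open site; total = fixed + service.
{B, C}: P→C 4, Q→B 2, R→B 5, S→C 11, T→B 11, U→C 10, V→C 6, W→B 5. Service 54; fixed 16; total 70.
{A, C}: P→C 4, Q→C 6, R→A 3, S→C 11, T→C 11, U→C 10, V→C 6, W→C 5. Service 56; fixed 17; total 73.
{C}: P→C 4, Q→C 6, R→C 10, S→C 11, T→C 11, U→C 10, V→C 6, W→C 5. Service 63; fixed 10; total 73.
{A, B, C, D}: service 43 + fixed 39 = 82
No other subset beats 70.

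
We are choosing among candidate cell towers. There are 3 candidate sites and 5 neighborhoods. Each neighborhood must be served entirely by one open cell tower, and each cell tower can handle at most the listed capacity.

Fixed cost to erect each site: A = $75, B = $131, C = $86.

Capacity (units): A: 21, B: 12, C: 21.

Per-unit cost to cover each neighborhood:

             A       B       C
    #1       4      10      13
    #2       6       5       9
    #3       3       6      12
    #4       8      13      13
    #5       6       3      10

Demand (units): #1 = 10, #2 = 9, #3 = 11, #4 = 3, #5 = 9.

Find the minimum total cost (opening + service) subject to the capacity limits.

Minimum total cost: 444

Open {A, C}: #1→A 4·10=40, #2→C 9·9=81, #3→A 3·11=33, #4→C 13·3=39, #5→C 10·9=90.
Loads: A carries 21/21, C carries 21/21. Service 283; fixed 161; total 444.
Next best feasible plan costs 512.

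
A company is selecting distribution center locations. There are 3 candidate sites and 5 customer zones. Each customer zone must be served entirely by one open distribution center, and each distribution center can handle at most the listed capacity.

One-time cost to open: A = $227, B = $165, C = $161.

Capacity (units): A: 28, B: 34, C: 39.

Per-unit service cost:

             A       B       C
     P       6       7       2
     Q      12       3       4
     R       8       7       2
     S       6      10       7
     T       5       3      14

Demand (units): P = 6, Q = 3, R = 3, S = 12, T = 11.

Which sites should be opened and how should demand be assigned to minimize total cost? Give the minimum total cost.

Open {C}: P→C 2·6=12, Q→C 4·3=12, R→C 2·3=6, S→C 7·12=84, T→C 14·11=154.
Loads: C carries 35/39. Service 268; fixed 161; total 429.
Next best feasible plan costs 470.

Minimum total cost: 429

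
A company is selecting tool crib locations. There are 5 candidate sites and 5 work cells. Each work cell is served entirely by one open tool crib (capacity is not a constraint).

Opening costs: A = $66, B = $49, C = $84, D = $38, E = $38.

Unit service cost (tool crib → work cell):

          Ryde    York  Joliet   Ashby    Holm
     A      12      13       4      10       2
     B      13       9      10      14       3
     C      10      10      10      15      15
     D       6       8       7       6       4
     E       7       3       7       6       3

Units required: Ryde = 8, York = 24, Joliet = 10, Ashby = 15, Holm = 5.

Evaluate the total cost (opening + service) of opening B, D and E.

Total cost: 420

Each work cell is assigned to its cheapest site among the open ones.
{B, D, E}: Ryde→D 6·8=48, York→E 3·24=72, Joliet→D 7·10=70, Ashby→D 6·15=90, Holm→B 3·5=15. Service 295; fixed 125; total 420.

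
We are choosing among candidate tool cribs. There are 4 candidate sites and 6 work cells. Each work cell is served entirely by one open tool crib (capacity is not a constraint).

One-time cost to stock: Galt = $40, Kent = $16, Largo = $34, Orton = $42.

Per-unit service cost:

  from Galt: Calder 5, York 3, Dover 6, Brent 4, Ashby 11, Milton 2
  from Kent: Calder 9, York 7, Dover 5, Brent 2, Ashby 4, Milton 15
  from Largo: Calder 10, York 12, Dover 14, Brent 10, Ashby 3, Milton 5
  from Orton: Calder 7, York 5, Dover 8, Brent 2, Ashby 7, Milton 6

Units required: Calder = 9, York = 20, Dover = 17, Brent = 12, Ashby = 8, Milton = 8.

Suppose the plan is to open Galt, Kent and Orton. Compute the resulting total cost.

Total cost: 360

Each work cell is assigned to its cheapest site among the open ones.
{Galt, Kent, Orton}: Calder→Galt 5·9=45, York→Galt 3·20=60, Dover→Kent 5·17=85, Brent→Kent 2·12=24, Ashby→Kent 4·8=32, Milton→Galt 2·8=16. Service 262; fixed 98; total 360.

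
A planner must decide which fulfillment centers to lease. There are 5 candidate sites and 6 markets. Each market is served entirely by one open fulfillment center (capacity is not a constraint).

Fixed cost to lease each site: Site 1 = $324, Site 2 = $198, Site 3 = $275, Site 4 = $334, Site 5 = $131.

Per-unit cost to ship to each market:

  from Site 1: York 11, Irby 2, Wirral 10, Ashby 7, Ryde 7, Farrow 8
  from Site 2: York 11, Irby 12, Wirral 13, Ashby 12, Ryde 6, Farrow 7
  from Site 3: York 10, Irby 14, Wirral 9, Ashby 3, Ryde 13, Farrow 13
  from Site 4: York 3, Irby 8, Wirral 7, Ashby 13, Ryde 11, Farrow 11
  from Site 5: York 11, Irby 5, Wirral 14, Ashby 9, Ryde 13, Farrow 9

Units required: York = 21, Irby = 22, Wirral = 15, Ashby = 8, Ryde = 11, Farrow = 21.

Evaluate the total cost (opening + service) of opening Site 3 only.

Each market is assigned to its cheapest site among the open ones.
{Site 3}: York→Site 3 10·21=210, Irby→Site 3 14·22=308, Wirral→Site 3 9·15=135, Ashby→Site 3 3·8=24, Ryde→Site 3 13·11=143, Farrow→Site 3 13·21=273. Service 1093; fixed 275; total 1368.

Total cost: 1368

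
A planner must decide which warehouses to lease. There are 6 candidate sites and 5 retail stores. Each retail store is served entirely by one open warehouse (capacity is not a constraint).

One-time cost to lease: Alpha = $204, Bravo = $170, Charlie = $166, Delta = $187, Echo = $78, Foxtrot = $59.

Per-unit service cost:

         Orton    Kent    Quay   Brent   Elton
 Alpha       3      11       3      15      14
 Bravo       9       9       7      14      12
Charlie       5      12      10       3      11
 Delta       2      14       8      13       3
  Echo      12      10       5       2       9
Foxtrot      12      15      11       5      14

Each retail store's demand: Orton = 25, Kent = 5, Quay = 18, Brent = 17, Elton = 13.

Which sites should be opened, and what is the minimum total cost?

For any fixed open set, each retail store goes to its cheapest open site; total = fixed + service.
{Delta, Echo}: Orton→Delta 2·25=50, Kent→Echo 10·5=50, Quay→Echo 5·18=90, Brent→Echo 2·17=34, Elton→Delta 3·13=39. Service 263; fixed 265; total 528.
{Delta, Echo, Foxtrot}: Orton→Delta 2·25=50, Kent→Echo 10·5=50, Quay→Echo 5·18=90, Brent→Echo 2·17=34, Elton→Delta 3·13=39. Service 263; fixed 324; total 587.
{Alpha, Echo}: service 330 + fixed 282 = 612
{Alpha, Bravo, Charlie, Delta, Echo, Foxtrot}: Orton→Delta 2·25=50, Kent→Bravo 9·5=45, Quay→Alpha 3·18=54, Brent→Echo 2·17=34, Elton→Delta 3·13=39. Service 222; fixed 864; total 1086.
No other subset beats 528.

Open Delta and Echo; minimum total cost 528.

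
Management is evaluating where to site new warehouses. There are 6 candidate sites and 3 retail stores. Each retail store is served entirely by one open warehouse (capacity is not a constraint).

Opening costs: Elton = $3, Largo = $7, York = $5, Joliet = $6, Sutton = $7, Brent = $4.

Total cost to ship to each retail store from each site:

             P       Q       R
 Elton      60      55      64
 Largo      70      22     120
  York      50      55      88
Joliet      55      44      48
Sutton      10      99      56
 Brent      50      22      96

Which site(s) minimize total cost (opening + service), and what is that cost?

For any fixed open set, each retail store goes to its cheapest open site; total = fixed + service.
{Joliet, Sutton, Brent}: P→Sutton 10, Q→Brent 22, R→Joliet 48. Service 80; fixed 17; total 97.
{Sutton, Brent}: service 88 + fixed 11 = 99
{Elton, Joliet, Sutton, Brent}: service 80 + fixed 20 = 100
{Elton, Largo, York, Joliet, Sutton, Brent}: P→Sutton 10, Q→Largo 22, R→Joliet 48. Service 80; fixed 32; total 112.
No other subset beats 97.

Open Joliet, Sutton and Brent; minimum total cost 97.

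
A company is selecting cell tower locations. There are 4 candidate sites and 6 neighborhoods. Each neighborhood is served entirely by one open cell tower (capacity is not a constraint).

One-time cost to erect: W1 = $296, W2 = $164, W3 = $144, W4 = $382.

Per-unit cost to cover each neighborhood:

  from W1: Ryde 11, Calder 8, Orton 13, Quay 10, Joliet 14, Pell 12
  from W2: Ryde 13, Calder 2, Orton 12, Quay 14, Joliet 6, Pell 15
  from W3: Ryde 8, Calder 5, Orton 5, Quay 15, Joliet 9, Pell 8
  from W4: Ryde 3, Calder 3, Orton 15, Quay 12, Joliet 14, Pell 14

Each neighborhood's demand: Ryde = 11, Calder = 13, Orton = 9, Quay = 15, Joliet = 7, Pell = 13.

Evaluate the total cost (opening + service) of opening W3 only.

Total cost: 734

Each neighborhood is assigned to its cheapest site among the open ones.
{W3}: Ryde→W3 8·11=88, Calder→W3 5·13=65, Orton→W3 5·9=45, Quay→W3 15·15=225, Joliet→W3 9·7=63, Pell→W3 8·13=104. Service 590; fixed 144; total 734.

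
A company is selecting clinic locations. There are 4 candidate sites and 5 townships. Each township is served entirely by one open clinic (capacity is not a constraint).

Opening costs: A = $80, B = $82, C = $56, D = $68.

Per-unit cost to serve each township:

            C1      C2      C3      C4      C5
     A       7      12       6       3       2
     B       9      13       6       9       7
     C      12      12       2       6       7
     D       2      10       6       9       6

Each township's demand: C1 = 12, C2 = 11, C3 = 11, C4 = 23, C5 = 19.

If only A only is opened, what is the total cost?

Each township is assigned to its cheapest site among the open ones.
{A}: C1→A 7·12=84, C2→A 12·11=132, C3→A 6·11=66, C4→A 3·23=69, C5→A 2·19=38. Service 389; fixed 80; total 469.

Total cost: 469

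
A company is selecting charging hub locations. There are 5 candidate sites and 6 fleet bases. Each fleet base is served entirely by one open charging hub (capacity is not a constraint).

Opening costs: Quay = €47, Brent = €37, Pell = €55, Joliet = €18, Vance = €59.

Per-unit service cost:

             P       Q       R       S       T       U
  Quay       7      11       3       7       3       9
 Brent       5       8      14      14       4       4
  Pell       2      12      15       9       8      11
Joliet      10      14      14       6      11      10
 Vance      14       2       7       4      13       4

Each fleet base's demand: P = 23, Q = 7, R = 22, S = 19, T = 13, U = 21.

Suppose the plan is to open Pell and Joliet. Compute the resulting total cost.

Total cost: 939

Each fleet base is assigned to its cheapest site among the open ones.
{Pell, Joliet}: P→Pell 2·23=46, Q→Pell 12·7=84, R→Joliet 14·22=308, S→Joliet 6·19=114, T→Pell 8·13=104, U→Joliet 10·21=210. Service 866; fixed 73; total 939.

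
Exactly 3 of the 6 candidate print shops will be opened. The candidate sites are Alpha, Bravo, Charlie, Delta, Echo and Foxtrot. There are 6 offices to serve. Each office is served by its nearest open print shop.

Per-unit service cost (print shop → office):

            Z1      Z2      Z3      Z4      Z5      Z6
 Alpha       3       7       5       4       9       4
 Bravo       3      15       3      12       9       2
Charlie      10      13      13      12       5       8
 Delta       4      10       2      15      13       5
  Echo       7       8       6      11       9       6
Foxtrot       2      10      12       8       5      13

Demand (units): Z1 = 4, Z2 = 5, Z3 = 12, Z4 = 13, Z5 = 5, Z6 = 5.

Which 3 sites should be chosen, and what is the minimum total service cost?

With exactly 3 open, each office uses its cheapest among the chosen.
{Alpha, Delta, Foxtrot}: Z1→Foxtrot 2·4=8, Z2→Alpha 7·5=35, Z3→Delta 2·12=24, Z4→Alpha 4·13=52, Z5→Foxtrot 5·5=25, Z6→Alpha 4·5=20. Service cost 164.
{Alpha, Bravo, Foxtrot}: service cost 166
{Alpha, Charlie, Delta}: service cost 168
Among all 20 size-3 choices, {Alpha, Delta, Foxtrot} is lowest.

Choose Alpha, Delta and Foxtrot; total service cost 164.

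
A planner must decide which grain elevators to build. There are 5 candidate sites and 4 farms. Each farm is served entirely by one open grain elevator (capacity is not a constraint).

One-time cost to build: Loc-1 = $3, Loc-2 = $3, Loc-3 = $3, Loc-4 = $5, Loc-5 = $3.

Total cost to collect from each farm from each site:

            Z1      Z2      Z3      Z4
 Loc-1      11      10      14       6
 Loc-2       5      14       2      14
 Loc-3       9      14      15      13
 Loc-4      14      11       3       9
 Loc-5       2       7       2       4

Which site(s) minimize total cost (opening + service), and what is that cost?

For any fixed open set, each farm goes to its cheapest open site; total = fixed + service.
{Loc-5}: Z1→Loc-5 2, Z2→Loc-5 7, Z3→Loc-5 2, Z4→Loc-5 4. Service 15; fixed 3; total 18.
{Loc-1, Loc-5}: service 15 + fixed 6 = 21
{Loc-2, Loc-5}: Z1→Loc-5 2, Z2→Loc-5 7, Z3→Loc-2 2, Z4→Loc-5 4. Service 15; fixed 6; total 21.
{Loc-1, Loc-2, Loc-3, Loc-4, Loc-5}: service 15 + fixed 17 = 32
No other subset beats 18.

Open Loc-5 only; minimum total cost 18.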